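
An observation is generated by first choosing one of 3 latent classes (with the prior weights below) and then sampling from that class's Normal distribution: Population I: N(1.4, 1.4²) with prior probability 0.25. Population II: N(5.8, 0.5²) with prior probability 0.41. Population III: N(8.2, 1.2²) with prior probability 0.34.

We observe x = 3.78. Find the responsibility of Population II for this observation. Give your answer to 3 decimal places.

P(component k | x) = w_k·f_k(x) / marginal(x), where marginal(x) = Σ_j w_j·f_j(x).
Evaluate each component's likelihood at the observed value:
  L_I = (1/(1.4·√(2π)))·exp(−(3.78−1.4)²/(2·1.4²)) = 0.284959·exp(-1.44500) = 0.0671779
  L_II = (1/(0.5·√(2π)))·exp(−(3.78−5.8)²/(2·0.5²)) = 0.797885·exp(-8.16080) = 0.000227903
  L_III = (1/(1.2·√(2π)))·exp(−(3.78−8.2)²/(2·1.2²)) = 0.332452·exp(-6.78347) = 0.000376447
Prior × likelihood for each component:
  w_I·L_I = 0.25 × 0.0671779 = 0.0167945
  w_II·L_II = 0.41 × 0.000227903 = 9.34401e-05
  w_III·L_III = 0.34 × 0.000376447 = 0.000127992
Marginal: 0.0167945 + 9.34401e-05 + 0.000127992 = 0.0170159
P(Population II | 3.78) ≈ 0.005

0.005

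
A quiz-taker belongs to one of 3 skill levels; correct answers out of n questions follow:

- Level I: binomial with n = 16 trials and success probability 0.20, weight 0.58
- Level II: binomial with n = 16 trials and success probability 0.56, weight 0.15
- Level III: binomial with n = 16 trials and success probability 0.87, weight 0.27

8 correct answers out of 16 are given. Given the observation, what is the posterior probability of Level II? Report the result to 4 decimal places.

0.8883

By Bayes' theorem, P(k | x) = π_k f_k(x) / Σ_j π_j f_j(x).
Binomial probabilities:
  L_I = 0.00552762
  L_II = 0.174866
  L_III = 0.000344572
Unnormalised posteriors:
  π_I·L_I = 0.58 × 0.00552762 = 0.00320602
  π_II·L_II = 0.15 × 0.174866 = 0.0262298
  π_III·L_III = 0.27 × 0.000344572 = 9.30343e-05
Evidence: 0.00320602 + 0.0262298 + 9.30343e-05 = 0.0295289
P(Level II | the observation) ≈ 0.8883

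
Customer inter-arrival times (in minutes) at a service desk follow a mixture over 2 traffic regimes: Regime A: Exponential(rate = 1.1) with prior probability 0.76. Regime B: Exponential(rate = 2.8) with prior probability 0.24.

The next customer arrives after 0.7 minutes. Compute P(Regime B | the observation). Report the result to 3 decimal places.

0.196

Apply Bayes' rule: the posterior for each component is proportional to its prior times its likelihood at x.
Exponential densities:
  L_A = 1.1·e^(−1.1·0.7) = 1.1·e^(−0.7700) = 0.509314
  L_B = 2.8·e^(−2.8·0.7) = 2.8·e^(−1.9600) = 0.394404
Unnormalised posteriors:
  w_A·L_A = 0.76 × 0.509314 = 0.387079
  w_B·L_B = 0.24 × 0.394404 = 0.0946569
Normaliser: 0.387079 + 0.0946569 = 0.481736
P(Regime B | 0.7 minutes) ≈ 0.196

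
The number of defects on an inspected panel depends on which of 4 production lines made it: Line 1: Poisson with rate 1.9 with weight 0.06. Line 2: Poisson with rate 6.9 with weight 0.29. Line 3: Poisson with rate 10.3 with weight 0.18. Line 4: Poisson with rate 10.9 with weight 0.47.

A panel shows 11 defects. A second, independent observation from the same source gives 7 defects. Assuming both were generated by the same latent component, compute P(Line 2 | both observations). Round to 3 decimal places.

Apply Bayes' rule: the posterior for each component is proportional to its prior times its likelihood at x.
Since both observations come from the same component, the likelihood for component k is f_k(x₁)·f_k(x₂).
  L_1 = [4.3649e-06] × [0.00265268] = 1.15787e-08
  L_2 = [0.042614] × [0.148895] = 0.00634503
  L_3 = [0.116633] × [0.0820724] = 0.00957233
  L_4 = [0.119323] × [0.0669492] = 0.00798861
Unnormalised posteriors:
  P(Z=1)·L_1 = 0.06 × 1.15787e-08 = 6.94722e-10
  P(Z=2)·L_2 = 0.29 × 0.00634503 = 0.00184006
  P(Z=3)·L_3 = 0.18 × 0.00957233 = 0.00172302
  P(Z=4)·L_4 = 0.47 × 0.00798861 = 0.00375464
Evidence: 6.94722e-10 + 0.00184006 + 0.00172302 + 0.00375464 = 0.00731772
P(Line 2 | x₁, x₂) = 0.00184006 / 0.00731772 ≈ 0.251

0.251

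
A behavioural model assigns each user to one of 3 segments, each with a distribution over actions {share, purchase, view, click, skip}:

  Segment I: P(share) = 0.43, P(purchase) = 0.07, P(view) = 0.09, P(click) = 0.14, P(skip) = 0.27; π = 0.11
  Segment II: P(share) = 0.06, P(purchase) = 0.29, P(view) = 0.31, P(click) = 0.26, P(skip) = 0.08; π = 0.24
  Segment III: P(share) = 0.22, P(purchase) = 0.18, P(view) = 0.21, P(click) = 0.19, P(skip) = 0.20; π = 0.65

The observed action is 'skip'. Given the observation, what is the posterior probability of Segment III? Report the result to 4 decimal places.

P(component k | x) = P(Z=k)·f_k(x) / marginal(x), where marginal(x) = Σ_j P(Z=j)·f_j(x).
Evaluate each component's likelihood at the observed value:
  p_I = P(skip | comp) = 0.27
  p_II = P(skip | comp) = 0.08
  p_III = P(skip | comp) = 0.20
Multiply by the mixture weights:
  P(Z=I)·p_I = 0.11 × 0.27 = 0.0297
  P(Z=II)·p_II = 0.24 × 0.08 = 0.0192
  P(Z=III)·p_III = 0.65 × 0.2 = 0.13
Marginal: 0.0297 + 0.0192 + 0.13 = 0.1789
P(Segment III | 'skip') = 0.13 / 0.1789 ≈ 0.7267

0.7267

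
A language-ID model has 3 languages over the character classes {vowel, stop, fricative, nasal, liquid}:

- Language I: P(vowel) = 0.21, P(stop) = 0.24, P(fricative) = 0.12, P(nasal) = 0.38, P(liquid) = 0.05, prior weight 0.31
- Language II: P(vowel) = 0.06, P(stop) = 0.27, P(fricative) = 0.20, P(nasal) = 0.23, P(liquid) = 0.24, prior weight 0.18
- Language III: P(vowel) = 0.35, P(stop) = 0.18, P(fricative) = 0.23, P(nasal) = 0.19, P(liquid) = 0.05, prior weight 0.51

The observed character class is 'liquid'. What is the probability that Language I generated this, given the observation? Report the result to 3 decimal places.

Posterior ∝ prior × likelihood, so P(k | x) ∝ P(Z=k) f_k(x); normalise over all components.
Evaluate each component's likelihood at the observed value:
  p_I = P(liquid | comp) = 0.05
  p_II = P(liquid | comp) = 0.24
  p_III = P(liquid | comp) = 0.05
Prior × likelihood for each component:
  P(Z=I)·p_I = 0.31 × 0.05 = 0.0155
  P(Z=II)·p_II = 0.18 × 0.24 = 0.0432
  P(Z=III)·p_III = 0.51 × 0.05 = 0.0255
Evidence: 0.0155 + 0.0432 + 0.0255 = 0.0842
P(Language I | data) ≈ 0.184

0.184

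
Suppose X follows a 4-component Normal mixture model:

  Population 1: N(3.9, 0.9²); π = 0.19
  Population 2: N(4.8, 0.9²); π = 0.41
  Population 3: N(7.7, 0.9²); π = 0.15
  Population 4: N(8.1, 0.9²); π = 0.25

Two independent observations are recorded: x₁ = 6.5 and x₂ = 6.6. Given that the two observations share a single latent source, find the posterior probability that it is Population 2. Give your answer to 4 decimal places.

P(component k | x) = w_k·f_k(x) / marginal(x), where marginal(x) = Σ_j w_j·f_j(x).
Since both observations come from the same component, the likelihood for component k is f_k(x₁)·f_k(x₂).
  p_1 = [(1/(0.9·√(2π)))·exp(−(6.5−3.9)²/(2·0.9²)) = 0.443269·exp(-4.17284) = 0.00683009] × [0.00492428] = 3.36332e-05
  p_2 = [(1/(0.9·√(2π)))·exp(−(6.5−4.8)²/(2·0.9²)) = 0.443269·exp(-1.78395) = 0.0744574] × [0.05999] = 0.00446669
  p_3 = [(1/(0.9·√(2π)))·exp(−(6.5−7.7)²/(2·0.9²)) = 0.443269·exp(-0.88889) = 0.182233] × [0.210033] = 0.038275
  p_4 = [(1/(0.9·√(2π)))·exp(−(6.5−8.1)²/(2·0.9²)) = 0.443269·exp(-1.58025) = 0.0912799] × [0.11053] = 0.0100892
Multiply by the mixture weights:
  w_1·p_1 = 0.19 × 3.36332e-05 = 6.39032e-06
  w_2·p_2 = 0.41 × 0.00446669 = 0.00183134
  w_3·p_3 = 0.15 × 0.038275 = 0.00574125
  w_4·p_4 = 0.25 × 0.0100892 = 0.00252229
Normaliser: 6.39032e-06 + 0.00183134 + 0.00574125 + 0.00252229 = 0.0101013
So the posterior for Population 2 is 0.00183134 / 0.0101013 ≈ 0.1813.

0.1813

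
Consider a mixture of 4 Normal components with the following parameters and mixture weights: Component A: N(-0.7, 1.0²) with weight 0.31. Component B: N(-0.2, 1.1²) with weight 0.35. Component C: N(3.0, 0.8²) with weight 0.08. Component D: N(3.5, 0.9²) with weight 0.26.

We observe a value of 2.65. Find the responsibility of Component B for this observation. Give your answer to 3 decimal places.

0.039

By Bayes' theorem, P(k | x) = w_k f_k(x) / Σ_j w_j f_j(x).
Normal densities:
  L_A = 0.00145873
  L_B = 0.012643
  L_C = 0.453165
  L_D = 0.283777
Multiply by the mixture weights:
  w_A·L_A = 0.31 × 0.00145873 = 0.000452207
  w_B·L_B = 0.35 × 0.012643 = 0.00442504
  w_C·L_C = 0.08 × 0.453165 = 0.0362532
  w_D·L_D = 0.26 × 0.283777 = 0.0737821
Denominator: 0.000452207 + 0.00442504 + 0.0362532 + 0.0737821 = 0.114913
Responsibility of Component B: 0.00442504 / 0.114913 ≈ 0.039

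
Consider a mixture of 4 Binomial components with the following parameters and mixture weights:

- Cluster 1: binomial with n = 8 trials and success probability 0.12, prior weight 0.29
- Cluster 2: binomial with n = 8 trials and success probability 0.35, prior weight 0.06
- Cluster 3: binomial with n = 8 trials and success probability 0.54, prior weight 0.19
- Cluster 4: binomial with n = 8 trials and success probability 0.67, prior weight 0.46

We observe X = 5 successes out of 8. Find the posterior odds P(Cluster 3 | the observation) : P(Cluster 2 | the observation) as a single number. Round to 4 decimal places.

9.8122

Posterior odds = (π_i f_i(x)) / (π_j f_j(x)); the normalising sum cancels.
Component likelihoods at x = 5 successes out of 8:
  L_1 = C(8,5)·0.12^5·0.88^3 = 56·2.48832e-05·0.681472 = 0.000949603
  L_2 = C(8,5)·0.35^5·0.65^3 = 56·0.00525219·0.274625 = 0.0807734
  L_3 = C(8,5)·0.54^5·0.46^3 = 56·0.0459165·0.097336 = 0.250282
  L_4 = C(8,5)·0.67^5·0.33^3 = 56·0.135013·0.035937 = 0.271709
Odds = (0.19/0.06) × (0.250282/0.0807734) = 3.16667 × 3.09857 ≈ 9.8122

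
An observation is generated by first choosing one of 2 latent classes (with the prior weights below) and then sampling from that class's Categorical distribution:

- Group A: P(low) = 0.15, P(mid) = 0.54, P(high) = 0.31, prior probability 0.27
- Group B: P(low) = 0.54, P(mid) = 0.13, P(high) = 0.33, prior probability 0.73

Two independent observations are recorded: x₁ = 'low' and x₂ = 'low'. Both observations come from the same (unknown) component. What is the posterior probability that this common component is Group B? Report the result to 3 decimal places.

P(component k | x) = P(Z=k)·f_k(x) / marginal(x), where marginal(x) = Σ_j P(Z=j)·f_j(x).
Since both observations come from the same component, the likelihood for component k is f_k(x₁)·f_k(x₂).
  p_A = [0.15] × [0.15] = 0.0225
  p_B = [0.54] × [0.54] = 0.2916
Prior × likelihood for each component:
  P(Z=A)·p_A = 0.27 × 0.0225 = 0.006075
  P(Z=B)·p_B = 0.73 × 0.2916 = 0.212868
Normaliser: 0.006075 + 0.212868 = 0.218943
Responsibility of Group B: 0.212868 / 0.218943 ≈ 0.972

0.972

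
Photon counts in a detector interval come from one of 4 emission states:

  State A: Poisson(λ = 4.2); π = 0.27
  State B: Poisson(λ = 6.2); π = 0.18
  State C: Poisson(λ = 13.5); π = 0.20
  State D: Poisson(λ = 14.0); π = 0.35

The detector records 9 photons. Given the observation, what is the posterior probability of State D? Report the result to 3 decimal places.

Apply Bayes' rule: the posterior for each component is proportional to its prior times its likelihood at x.
Component likelihoods at x = 9 photons:
  p_A = e^(−4.2)·4.2^9/9! = 0.0168052
  p_B = e^(−6.2)·6.2^9/9! = 0.0757071
  p_C = e^(−13.5)·13.5^9/9! = 0.0562685
  p_D = e^(−14.0)·14.0^9/9! = 0.0473442
Unnormalised posteriors:
  w_A·p_A = 0.27 × 0.0168052 = 0.0045374
  w_B·p_B = 0.18 × 0.0757071 = 0.0136273
  w_C·p_C = 0.20 × 0.0562685 = 0.0112537
  w_D·p_D = 0.35 × 0.0473442 = 0.0165705
Evidence: 0.0045374 + 0.0136273 + 0.0112537 + 0.0165705 = 0.0459888
So the posterior for State D is 0.0165705 / 0.0459888 ≈ 0.360.

0.360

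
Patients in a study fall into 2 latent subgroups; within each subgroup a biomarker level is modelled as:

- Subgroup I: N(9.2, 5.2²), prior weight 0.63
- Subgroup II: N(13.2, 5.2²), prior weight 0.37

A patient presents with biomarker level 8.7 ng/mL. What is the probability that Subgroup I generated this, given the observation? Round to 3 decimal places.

0.711

P(component k | x) = P(Z=k)·f_k(x) / marginal(x), where marginal(x) = Σ_j P(Z=j)·f_j(x).
Normal densities:
  p_I = 0.0763658
  p_II = 0.0527579
Multiply by the mixture weights:
  P(Z=I)·p_I = 0.63 × 0.0763658 = 0.0481105
  P(Z=II)·p_II = 0.37 × 0.0527579 = 0.0195204
Sum: 0.0481105 + 0.0195204 = 0.0676309
Responsibility of Subgroup I: 0.0481105 / 0.0676309 ≈ 0.711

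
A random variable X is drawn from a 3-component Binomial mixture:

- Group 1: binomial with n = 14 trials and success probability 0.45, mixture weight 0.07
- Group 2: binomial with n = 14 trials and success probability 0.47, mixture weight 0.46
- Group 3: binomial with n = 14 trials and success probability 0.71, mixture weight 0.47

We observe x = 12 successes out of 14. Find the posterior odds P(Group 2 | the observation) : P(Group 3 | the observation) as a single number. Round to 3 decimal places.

Posterior odds = (w_i f_i(x)) / (w_j f_j(x)); the normalising sum cancels.
Binomial probabilities:
  f_1 = C(14,12)·0.45^12·0.55^2 = 91·6.89525e-05·0.3025 = 0.00189809
  f_2 = C(14,12)·0.47^12·0.53^2 = 91·0.000116191·0.2809 = 0.00297008
  f_3 = C(14,12)·0.71^12·0.29^2 = 91·0.0164097·0.0841 = 0.125585
Posterior odds = (w_2·f_2) / (w_3·f_3) = (0.46·0.00297008) / (0.47·0.125585) = 0.00136623 / 0.0590249 ≈ 0.023

0.023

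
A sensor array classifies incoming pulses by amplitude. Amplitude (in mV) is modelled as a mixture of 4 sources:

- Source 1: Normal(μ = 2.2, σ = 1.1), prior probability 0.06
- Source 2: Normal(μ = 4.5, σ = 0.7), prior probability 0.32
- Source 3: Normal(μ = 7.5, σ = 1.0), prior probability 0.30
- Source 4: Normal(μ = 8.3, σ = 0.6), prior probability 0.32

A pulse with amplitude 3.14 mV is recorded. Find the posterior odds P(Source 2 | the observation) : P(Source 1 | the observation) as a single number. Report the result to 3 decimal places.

The posterior odds equal the prior odds times the likelihood ratio: (w_i/w_j)·(f_i(x)/f_j(x)).
Component likelihoods at x = 3.14 mV:
  L_1 = (1/(1.1·√(2π)))·exp(−(3.14−2.2)²/(2·1.1²)) = 0.362675·exp(-0.36512) = 0.251736
  L_2 = (1/(0.7·√(2π)))·exp(−(3.14−4.5)²/(2·0.7²)) = 0.569918·exp(-1.88735) = 0.0863272
  L_3 = (1/(1.0·√(2π)))·exp(−(3.14−7.5)²/(2·1.0²)) = 0.398942·exp(-9.50480) = 2.97186e-05
  L_4 = (1/(0.6·√(2π)))·exp(−(3.14−8.3)²/(2·0.6²)) = 0.664904·exp(-36.98000) = 5.78827e-17
0.0276247 / 0.0151042 ≈ 1.829

1.829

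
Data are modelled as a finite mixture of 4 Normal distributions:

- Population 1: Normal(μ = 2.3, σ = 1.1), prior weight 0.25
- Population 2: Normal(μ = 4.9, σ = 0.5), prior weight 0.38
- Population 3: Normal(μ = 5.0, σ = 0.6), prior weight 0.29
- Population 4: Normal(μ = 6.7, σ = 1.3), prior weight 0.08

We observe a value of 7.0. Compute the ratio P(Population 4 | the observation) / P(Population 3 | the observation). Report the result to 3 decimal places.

Only the two components matter; the odds are (π_i f_i(x)) / (π_j f_j(x)).
Evaluate each component's likelihood at the observed value:
  p_1 = (1/(1.1·√(2π)))·exp(−(7.0−2.3)²/(2·1.1²)) = 0.362675·exp(-9.12810) = 3.93762e-05
  p_2 = (1/(0.5·√(2π)))·exp(−(7.0−4.9)²/(2·0.5²)) = 0.797885·exp(-8.82000) = 0.000117886
  p_3 = (1/(0.6·√(2π)))·exp(−(7.0−5.0)²/(2·0.6²)) = 0.664904·exp(-5.55556) = 0.00257046
  p_4 = (1/(1.3·√(2π)))·exp(−(7.0−6.7)²/(2·1.3²)) = 0.306879·exp(-0.02663) = 0.298815
Posterior odds = (π_4·p_4) / (π_3·p_3) = (0.08·0.298815) / (0.29·0.00257046) = 0.0239052 / 0.000745435 ≈ 32.069

32.069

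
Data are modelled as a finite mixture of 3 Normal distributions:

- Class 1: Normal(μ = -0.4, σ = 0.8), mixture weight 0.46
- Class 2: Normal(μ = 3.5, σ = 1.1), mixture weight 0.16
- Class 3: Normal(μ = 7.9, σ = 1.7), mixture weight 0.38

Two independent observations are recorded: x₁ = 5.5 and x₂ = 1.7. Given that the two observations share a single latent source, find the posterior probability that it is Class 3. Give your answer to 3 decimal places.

0.009

P(component k | x) = π_k·f_k(x) / marginal(x), where marginal(x) = Σ_j π_j·f_j(x).
Since both observations come from the same component, the likelihood for component k is f_k(x₁)·f_k(x₂).
  L_1 = [(1/(0.8·√(2π)))·exp(−(5.5−-0.4)²/(2·0.8²)) = 0.498678·exp(-27.19531) = 7.70985e-13] × [0.0159052] = 1.22627e-14
  L_2 = [(1/(1.1·√(2π)))·exp(−(5.5−3.5)²/(2·1.1²)) = 0.362675·exp(-1.65289) = 0.0694505] × [0.0950748] = 0.00660299
  L_3 = [(1/(1.7·√(2π)))·exp(−(5.5−7.9)²/(2·1.7²)) = 0.234672·exp(-0.99654) = 0.0866302] × [0.000303513] = 2.62934e-05
Prior × likelihood for each component:
  π_1·L_1 = 0.46 × 1.22627e-14 = 5.64084e-15
  π_2·L_2 = 0.16 × 0.00660299 = 0.00105648
  π_3·L_3 = 0.38 × 2.62934e-05 = 9.99149e-06
Sum: 5.64084e-15 + 0.00105648 + 9.99149e-06 = 0.00106647
Responsibility of Class 3: 9.99149e-06 / 0.00106647 ≈ 0.009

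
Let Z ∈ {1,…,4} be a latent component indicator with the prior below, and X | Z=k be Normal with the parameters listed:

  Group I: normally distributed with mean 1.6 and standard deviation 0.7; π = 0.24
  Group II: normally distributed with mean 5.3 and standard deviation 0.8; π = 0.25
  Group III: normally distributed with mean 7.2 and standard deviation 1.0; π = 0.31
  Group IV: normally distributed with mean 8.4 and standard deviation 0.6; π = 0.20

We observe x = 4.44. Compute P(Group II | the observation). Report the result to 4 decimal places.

Apply Bayes' rule: the posterior for each component is proportional to its prior times its likelihood at x.
Component likelihoods at x = 4.44:
  f_I = (1/(0.7·√(2π)))·exp(−(4.44−1.6)²/(2·0.7²)) = 0.569918·exp(-8.23020) = 0.000151873
  f_II = (1/(0.8·√(2π)))·exp(−(4.44−5.3)²/(2·0.8²)) = 0.498678·exp(-0.57781) = 0.27982
  f_III = (1/(1.0·√(2π)))·exp(−(4.44−7.2)²/(2·1.0²)) = 0.398942·exp(-3.80880) = 0.00884645
  f_IV = (1/(0.6·√(2π)))·exp(−(4.44−8.4)²/(2·0.6²)) = 0.664904·exp(-21.78000) = 2.31113e-10
Prior × likelihood for each component:
  π_I·f_I = 0.24 × 0.000151873 = 3.64495e-05
  π_II·f_II = 0.25 × 0.27982 = 0.0699551
  π_III·f_III = 0.31 × 0.00884645 = 0.0027424
  π_IV·f_IV = 0.20 × 2.31113e-10 = 4.62227e-11
Sum: 3.64495e-05 + 0.0699551 + 0.0027424 + 4.62227e-11 = 0.0727339
So the posterior for Group II is 0.0699551 / 0.0727339 ≈ 0.9618.

0.9618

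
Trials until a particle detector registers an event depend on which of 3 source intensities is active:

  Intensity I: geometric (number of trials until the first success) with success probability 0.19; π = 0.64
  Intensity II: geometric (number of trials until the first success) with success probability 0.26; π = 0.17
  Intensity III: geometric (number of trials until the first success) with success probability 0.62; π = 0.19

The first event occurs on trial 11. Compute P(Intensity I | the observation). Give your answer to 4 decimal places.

0.8713

The responsibility of component k is w_k f_k(x) divided by Σ_j w_j f_j(x).
Component likelihoods at x = 11:
  f_I = 0.0230996
  f_II = 0.0128024
  f_III = 3.89249e-05
Weight by the priors:
  w_I·f_I = 0.64 × 0.0230996 = 0.0147837
  w_II·f_II = 0.17 × 0.0128024 = 0.0021764
  w_III·f_III = 0.19 × 3.89249e-05 = 7.39573e-06
Denominator: 0.0147837 + 0.0021764 + 7.39573e-06 = 0.0169675
Responsibility of Intensity I: 0.0147837 / 0.0169675 ≈ 0.8713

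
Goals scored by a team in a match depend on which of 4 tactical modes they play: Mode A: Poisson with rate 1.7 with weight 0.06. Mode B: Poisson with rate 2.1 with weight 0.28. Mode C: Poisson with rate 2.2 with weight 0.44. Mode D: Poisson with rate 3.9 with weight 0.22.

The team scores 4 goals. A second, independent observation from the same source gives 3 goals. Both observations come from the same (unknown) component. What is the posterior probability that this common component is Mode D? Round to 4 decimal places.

0.3614

By Bayes' theorem, P(k | x) = w_k f_k(x) / Σ_j w_j f_j(x).
Since both observations come from the same component, the likelihood for component k is f_k(x₁)·f_k(x₂).
  f_A = [0.0635746] × [0.149587] = 0.00950996
  f_B = [0.099231] × [0.189011] = 0.0187558
  f_C = [0.108151] × [0.196639] = 0.0212667
  f_D = [0.195119] × [0.200122] = 0.0390475
Prior × likelihood for each component:
  w_A·f_A = 0.06 × 0.00950996 = 0.000570598
  w_B·f_B = 0.28 × 0.0187558 = 0.00525163
  w_C·f_C = 0.44 × 0.0212667 = 0.00935736
  w_D·f_D = 0.22 × 0.0390475 = 0.00859044
Evidence: 0.000570598 + 0.00525163 + 0.00935736 + 0.00859044 = 0.02377
P(Mode D | x) = 0.00859044 / 0.02377 ≈ 0.3614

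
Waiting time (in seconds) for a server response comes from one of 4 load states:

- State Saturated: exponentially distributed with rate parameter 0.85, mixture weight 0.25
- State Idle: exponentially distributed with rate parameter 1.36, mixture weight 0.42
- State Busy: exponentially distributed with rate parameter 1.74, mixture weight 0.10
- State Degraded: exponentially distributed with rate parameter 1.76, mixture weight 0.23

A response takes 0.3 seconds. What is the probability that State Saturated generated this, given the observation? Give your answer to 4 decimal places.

0.1858

P(component k | x) = P(Z=k)·f_k(x) / marginal(x), where marginal(x) = Σ_j P(Z=j)·f_j(x).
Component likelihoods at x = 0.3 seconds:
  f_Saturated = 0.658679
  f_Idle = 0.904371
  f_Busy = 1.0324
  f_Degraded = 1.03802
Unnormalised posteriors:
  P(Z=Saturated)·f_Saturated = 0.25 × 0.658679 = 0.16467
  P(Z=Idle)·f_Idle = 0.42 × 0.904371 = 0.379836
  P(Z=Busy)·f_Busy = 0.10 × 1.0324 = 0.10324
  P(Z=Degraded)·f_Degraded = 0.23 × 1.03802 = 0.238744
Denominator: 0.16467 + 0.379836 + 0.10324 + 0.238744 = 0.88649
P(State Saturated | the observation) ≈ 0.1858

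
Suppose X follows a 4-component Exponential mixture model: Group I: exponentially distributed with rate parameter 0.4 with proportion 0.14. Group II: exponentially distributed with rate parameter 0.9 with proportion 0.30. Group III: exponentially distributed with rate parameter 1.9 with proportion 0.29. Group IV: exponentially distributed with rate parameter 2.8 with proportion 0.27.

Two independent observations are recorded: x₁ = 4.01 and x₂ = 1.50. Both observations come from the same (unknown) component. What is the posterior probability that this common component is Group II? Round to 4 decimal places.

P(component k | x) = π_k·f_k(x) / marginal(x), where marginal(x) = Σ_j π_j·f_j(x).
Since both observations come from the same component, the likelihood for component k is f_k(x₁)·f_k(x₂).
  p_I = [0.4·e^(−0.4·4.01) = 0.4·e^(−1.6040) = 0.0804362] × [0.219525] = 0.0176577
  p_II = [0.9·e^(−0.9·4.01) = 0.9·e^(−3.6090) = 0.024371] × [0.233316] = 0.00568615
  p_III = [1.9·e^(−1.9·4.01) = 1.9·e^(−7.6190) = 0.000932962] × [0.109904] = 0.000102536
  p_IV = [2.8·e^(−2.8·4.01) = 2.8·e^(−11.2280) = 3.72306e-05] × [0.0419876] = 1.56322e-06
Multiply by the mixture weights:
  π_I·p_I = 0.14 × 0.0176577 = 0.00247208
  π_II·p_II = 0.30 × 0.00568615 = 0.00170585
  π_III·p_III = 0.29 × 0.000102536 = 2.97356e-05
  π_IV·p_IV = 0.27 × 1.56322e-06 = 4.2207e-07
Denominator: 0.00247208 + 0.00170585 + 2.97356e-05 + 4.2207e-07 = 0.00420809
P(Group II | x₁,x₂) = 0.00170585 / 0.00420809 ≈ 0.4054

0.4054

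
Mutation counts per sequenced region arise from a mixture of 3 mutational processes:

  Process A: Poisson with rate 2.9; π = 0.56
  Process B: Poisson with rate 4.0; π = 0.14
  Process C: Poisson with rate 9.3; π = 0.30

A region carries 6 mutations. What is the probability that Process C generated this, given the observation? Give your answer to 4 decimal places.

The responsibility of component k is P(Z=k) f_k(x) divided by Σ_j P(Z=j) f_j(x).
Component likelihoods at x = 6 mutations:
  L_A = 0.0454571
  L_B = 0.104196
  L_C = 0.0821536
Unnormalised posteriors:
  P(Z=A)·L_A = 0.56 × 0.0454571 = 0.025456
  P(Z=B)·L_B = 0.14 × 0.104196 = 0.0145874
  P(Z=C)·L_C = 0.30 × 0.0821536 = 0.0246461
Normaliser: 0.025456 + 0.0145874 + 0.0246461 = 0.0646894
P(Process C | 6 mutations) = 0.0246461 / 0.0646894 ≈ 0.3810

0.3810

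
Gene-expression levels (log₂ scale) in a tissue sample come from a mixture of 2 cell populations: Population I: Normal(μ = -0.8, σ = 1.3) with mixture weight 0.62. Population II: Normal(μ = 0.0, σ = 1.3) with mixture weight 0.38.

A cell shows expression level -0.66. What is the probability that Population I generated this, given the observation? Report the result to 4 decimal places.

Posterior ∝ prior × likelihood, so P(k | x) ∝ w_k f_k(x); normalise over all components.
Normal densities:
  L_I = (1/(1.3·√(2π)))·exp(−(-0.66−-0.8)²/(2·1.3²)) = 0.306879·exp(-0.00580) = 0.305104
  L_II = (1/(1.3·√(2π)))·exp(−(-0.66−0.0)²/(2·1.3²)) = 0.306879·exp(-0.12888) = 0.269772
Multiply by the mixture weights:
  w_I·L_I = 0.62 × 0.305104 = 0.189165
  w_II·L_II = 0.38 × 0.269772 = 0.102513
Marginal: 0.189165 + 0.102513 = 0.291678
P(Population I | the observation) = 0.189165 / 0.291678 ≈ 0.6485

0.6485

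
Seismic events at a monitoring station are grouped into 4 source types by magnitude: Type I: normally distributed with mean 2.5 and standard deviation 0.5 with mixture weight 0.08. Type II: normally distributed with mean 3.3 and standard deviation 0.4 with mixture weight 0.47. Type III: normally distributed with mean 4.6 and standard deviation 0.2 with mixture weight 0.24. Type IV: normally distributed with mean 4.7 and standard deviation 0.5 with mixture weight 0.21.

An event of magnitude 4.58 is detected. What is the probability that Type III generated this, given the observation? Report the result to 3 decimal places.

P(component k | x) = π_k·f_k(x) / marginal(x), where marginal(x) = Σ_j π_j·f_j(x).
Evaluate each component's likelihood at the observed value:
  f_I = (1/(0.5·√(2π)))·exp(−(4.58−2.5)²/(2·0.5²)) = 0.797885·exp(-8.65280) = 0.00013934
  f_II = (1/(0.4·√(2π)))·exp(−(4.58−3.3)²/(2·0.4²)) = 0.997356·exp(-5.12000) = 0.00596022
  f_III = (1/(0.2·√(2π)))·exp(−(4.58−4.6)²/(2·0.2²)) = 1.994711·exp(-0.00500) = 1.98476
  f_IV = (1/(0.5·√(2π)))·exp(−(4.58−4.7)²/(2·0.5²)) = 0.797885·exp(-0.02880) = 0.775233
Unnormalised posteriors:
  π_I·f_I = 0.08 × 0.00013934 = 1.11472e-05
  π_II·f_II = 0.47 × 0.00596022 = 0.0028013
  π_III·f_III = 0.24 × 1.98476 = 0.476343
  π_IV·f_IV = 0.21 × 0.775233 = 0.162799
Evidence: 1.11472e-05 + 0.0028013 + 0.476343 + 0.162799 = 0.641954
Responsibility of Type III: 0.476343 / 0.641954 ≈ 0.742

0.742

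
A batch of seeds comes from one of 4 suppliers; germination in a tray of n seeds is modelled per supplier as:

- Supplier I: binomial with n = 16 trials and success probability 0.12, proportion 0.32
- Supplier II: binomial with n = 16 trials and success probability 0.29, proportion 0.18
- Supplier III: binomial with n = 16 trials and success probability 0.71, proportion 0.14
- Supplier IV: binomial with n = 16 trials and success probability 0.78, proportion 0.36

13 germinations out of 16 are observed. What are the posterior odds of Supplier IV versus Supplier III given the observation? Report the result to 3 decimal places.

3.812

Only the two components matter; the odds are (π_i f_i(x)) / (π_j f_j(x)).
Binomial probabilities:
  f_I = C(16,13)·0.12^13·0.88^3 = 560·1.06993e-12·0.681472 = 4.08312e-10
  f_II = C(16,13)·0.29^13·0.71^3 = 560·1.02606e-07·0.357911 = 2.05654e-05
  f_III = C(16,13)·0.71^13·0.29^3 = 560·0.0116509·0.024389 = 0.159126
  f_IV = C(16,13)·0.78^13·0.22^3 = 560·0.0395576·0.010648 = 0.235877
Posterior odds = (π_IV·f_IV) / (π_III·f_III) = (0.36·0.235877) / (0.14·0.159126) = 0.0849158 / 0.0222776 ≈ 3.812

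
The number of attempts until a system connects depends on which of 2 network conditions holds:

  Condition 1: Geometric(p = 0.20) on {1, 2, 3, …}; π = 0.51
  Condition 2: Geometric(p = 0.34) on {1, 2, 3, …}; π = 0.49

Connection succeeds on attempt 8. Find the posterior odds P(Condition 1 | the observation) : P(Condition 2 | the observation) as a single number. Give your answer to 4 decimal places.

The posterior odds equal the prior odds times the likelihood ratio: (π_i/π_j)·(f_i(x)/f_j(x)).
Component likelihoods at x = 8:
  L_1 = 0.041943
  L_2 = 0.0185475
Posterior odds = (π_1·L_1) / (π_2·L_2) = (0.51·0.041943) / (0.49·0.0185475) = 0.021391 / 0.0090883 ≈ 2.3537

2.3537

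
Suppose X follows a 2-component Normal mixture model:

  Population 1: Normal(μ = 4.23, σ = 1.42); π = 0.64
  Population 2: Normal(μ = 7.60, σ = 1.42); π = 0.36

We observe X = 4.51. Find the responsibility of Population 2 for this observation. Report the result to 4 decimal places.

By Bayes' theorem, P(k | x) = π_k f_k(x) / Σ_j π_j f_j(x).
Normal densities:
  p_1 = (1/(1.42·√(2π)))·exp(−(4.51−4.23)²/(2·1.42²)) = 0.280945·exp(-0.01944) = 0.275536
  p_2 = (1/(1.42·√(2π)))·exp(−(4.51−7.60)²/(2·1.42²)) = 0.280945·exp(-2.36761) = 0.0263258
Multiply by the mixture weights:
  π_1·p_1 = 0.64 × 0.275536 = 0.176343
  π_2·p_2 = 0.36 × 0.0263258 = 0.00947729
Normaliser: 0.176343 + 0.00947729 = 0.185821
P(Population 2 | data) ≈ 0.0510

0.0510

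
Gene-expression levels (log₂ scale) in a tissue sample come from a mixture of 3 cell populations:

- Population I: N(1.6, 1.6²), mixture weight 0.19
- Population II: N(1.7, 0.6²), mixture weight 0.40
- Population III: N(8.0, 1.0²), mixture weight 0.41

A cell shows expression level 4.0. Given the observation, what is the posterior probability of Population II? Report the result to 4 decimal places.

0.0110

By Bayes' theorem, P(k | x) = w_k f_k(x) / Σ_j w_j f_j(x).
Component likelihoods at x = 4.0:
  p_I = 0.0809485
  p_II = 0.000428451
  p_III = 0.00013383
Unnormalised posteriors:
  w_I·p_I = 0.19 × 0.0809485 = 0.0153802
  w_II·p_II = 0.40 × 0.000428451 = 0.00017138
  w_III·p_III = 0.41 × 0.00013383 = 5.48704e-05
Denominator: 0.0153802 + 0.00017138 + 5.48704e-05 = 0.0156065
So the posterior for Population II is 0.00017138 / 0.0156065 ≈ 0.0110.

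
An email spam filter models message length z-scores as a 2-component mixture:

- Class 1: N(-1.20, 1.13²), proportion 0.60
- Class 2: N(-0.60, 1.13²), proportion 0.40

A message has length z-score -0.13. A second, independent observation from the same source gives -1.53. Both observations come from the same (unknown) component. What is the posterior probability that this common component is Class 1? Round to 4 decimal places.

0.5841

P(component k | x) = π_k·f_k(x) / marginal(x), where marginal(x) = Σ_j π_j·f_j(x).
Since both observations come from the same component, the likelihood for component k is f_k(x₁)·f_k(x₂).
  L_1 = [(1/(1.13·√(2π)))·exp(−(-0.13−-1.20)²/(2·1.13²)) = 0.353046·exp(-0.44831) = 0.225492] × [0.338308] = 0.0762859
  L_2 = [(1/(1.13·√(2π)))·exp(−(-0.13−-0.60)²/(2·1.13²)) = 0.353046·exp(-0.08650) = 0.323792] × [0.251622] = 0.0814731
Weight by the priors:
  π_1·L_1 = 0.60 × 0.0762859 = 0.0457715
  π_2·L_2 = 0.40 × 0.0814731 = 0.0325892
Normaliser: 0.0457715 + 0.0325892 = 0.0783608
So the posterior for Class 1 is 0.0457715 / 0.0783608 ≈ 0.5841.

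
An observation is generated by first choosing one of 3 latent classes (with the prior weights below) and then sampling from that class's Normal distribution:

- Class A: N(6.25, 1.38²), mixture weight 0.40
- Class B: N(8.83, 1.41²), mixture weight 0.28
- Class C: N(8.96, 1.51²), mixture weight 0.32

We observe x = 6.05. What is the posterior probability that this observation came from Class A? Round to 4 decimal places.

The responsibility of component k is P(Z=k) f_k(x) divided by Σ_j P(Z=j) f_j(x).
Evaluate each component's likelihood at the observed value:
  L_A = 0.286068
  L_B = 0.0405105
  L_C = 0.041254
Weight by the priors:
  P(Z=A)·L_A = 0.40 × 0.286068 = 0.114427
  P(Z=B)·L_B = 0.28 × 0.0405105 = 0.011343
  P(Z=C)·L_C = 0.32 × 0.041254 = 0.0132013
Marginal: 0.114427 + 0.011343 + 0.0132013 = 0.138972
P(Class A | x) = 0.114427 / 0.138972 ≈ 0.8234

0.8234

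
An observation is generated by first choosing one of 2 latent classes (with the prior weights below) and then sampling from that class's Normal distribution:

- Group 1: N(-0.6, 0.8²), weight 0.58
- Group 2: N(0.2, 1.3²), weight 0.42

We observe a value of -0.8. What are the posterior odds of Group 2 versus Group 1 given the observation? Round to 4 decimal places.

Posterior odds = (π_i f_i(x)) / (π_j f_j(x)); the normalising sum cancels.
Evaluate each component's likelihood at the observed value:
  f_1 = (1/(0.8·√(2π)))·exp(−(-0.8−-0.6)²/(2·0.8²)) = 0.498678·exp(-0.03125) = 0.483335
  f_2 = (1/(1.3·√(2π)))·exp(−(-0.8−0.2)²/(2·1.3²)) = 0.306879·exp(-0.29586) = 0.228285
Posterior odds = (π_2·f_2) / (π_1·f_1) = (0.42·0.228285) / (0.58·0.483335) = 0.0958797 / 0.280334 ≈ 0.3420

0.3420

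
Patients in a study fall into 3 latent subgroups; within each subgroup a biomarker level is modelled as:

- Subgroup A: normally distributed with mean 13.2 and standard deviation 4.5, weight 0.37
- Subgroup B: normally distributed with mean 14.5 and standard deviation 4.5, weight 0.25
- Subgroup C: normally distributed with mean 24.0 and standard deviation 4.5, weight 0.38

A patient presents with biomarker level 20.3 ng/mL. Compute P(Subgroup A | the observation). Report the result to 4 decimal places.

The responsibility of component k is π_k f_k(x) divided by Σ_j π_j f_j(x).
Component likelihoods at x = 20.3 ng/mL:
  f_A = (1/(4.5·√(2π)))·exp(−(20.3−13.2)²/(2·4.5²)) = 0.088654·exp(-1.24469) = 0.0255349
  f_B = (1/(4.5·√(2π)))·exp(−(20.3−14.5)²/(2·4.5²)) = 0.088654·exp(-0.83062) = 0.0386336
  f_C = (1/(4.5·√(2π)))·exp(−(20.3−24.0)²/(2·4.5²)) = 0.088654·exp(-0.33802) = 0.0632259
Prior × likelihood for each component:
  π_A·f_A = 0.37 × 0.0255349 = 0.00944793
  π_B·f_B = 0.25 × 0.0386336 = 0.0096584
  π_C·f_C = 0.38 × 0.0632259 = 0.0240259
Sum: 0.00944793 + 0.0096584 + 0.0240259 = 0.0431322
P(Subgroup A | 20.3 ng/mL) ≈ 0.2190

0.2190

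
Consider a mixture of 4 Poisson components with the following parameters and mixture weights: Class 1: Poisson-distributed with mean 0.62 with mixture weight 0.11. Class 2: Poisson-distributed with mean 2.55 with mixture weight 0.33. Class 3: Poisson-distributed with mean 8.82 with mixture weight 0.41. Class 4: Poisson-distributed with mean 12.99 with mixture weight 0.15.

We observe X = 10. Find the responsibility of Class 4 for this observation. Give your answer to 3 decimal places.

The responsibility of component k is w_k f_k(x) divided by Σ_j w_j f_j(x).
Component likelihoods at x = 10:
  p_1 = e^(−0.62)·0.62^10/10! = 1.2442e-09
  p_2 = e^(−2.55)·2.55^10/10! = 0.000250143
  p_3 = e^(−8.82)·8.82^10/10! = 0.115997
  p_4 = e^(−12.99)·12.99^10/10! = 0.0860683
Multiply by the mixture weights:
  w_1·p_1 = 0.11 × 1.2442e-09 = 1.36862e-10
  w_2·p_2 = 0.33 × 0.000250143 = 8.25471e-05
  w_3·p_3 = 0.41 × 0.115997 = 0.0475586
  w_4·p_4 = 0.15 × 0.0860683 = 0.0129102
Denominator: 1.36862e-10 + 8.25471e-05 + 0.0475586 + 0.0129102 = 0.0605514
P(Class 4 | data) ≈ 0.213

0.213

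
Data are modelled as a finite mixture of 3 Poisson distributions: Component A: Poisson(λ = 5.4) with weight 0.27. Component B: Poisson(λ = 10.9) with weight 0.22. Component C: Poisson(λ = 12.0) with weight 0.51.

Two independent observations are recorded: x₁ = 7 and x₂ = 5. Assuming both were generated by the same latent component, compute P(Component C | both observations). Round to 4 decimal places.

0.0456

Posterior ∝ prior × likelihood, so P(k | x) ∝ π_k f_k(x); normalise over all components.
Since both observations come from the same component, the likelihood for component k is f_k(x₁)·f_k(x₂).
  f_A = [e^(−5.4)·5.4^7/7! = 0.119987] × [0.172821] = 0.0207364
  f_B = [e^(−10.9)·10.9^7/7! = 0.0669492] × [0.0236669] = 0.00158448
  f_C = [e^(−12.0)·12.0^7/7! = 0.0436822] × [0.0127406] = 0.000556539
Prior × likelihood for each component:
  π_A·f_A = 0.27 × 0.0207364 = 0.00559882
  π_B·f_B = 0.22 × 0.00158448 = 0.000348585
  π_C·f_C = 0.51 × 0.000556539 = 0.000283835
Denominator: 0.00559882 + 0.000348585 + 0.000283835 = 0.00623124
P(Component C | x₁,x₂) ≈ 0.0456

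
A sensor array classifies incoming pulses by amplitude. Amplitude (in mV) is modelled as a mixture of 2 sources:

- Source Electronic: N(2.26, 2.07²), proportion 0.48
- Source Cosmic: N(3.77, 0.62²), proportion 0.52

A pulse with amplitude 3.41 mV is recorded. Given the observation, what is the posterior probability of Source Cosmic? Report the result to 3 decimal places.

0.781

Posterior ∝ prior × likelihood, so P(k | x) ∝ π_k f_k(x); normalise over all components.
Normal densities:
  L_Electronic = (1/(2.07·√(2π)))·exp(−(3.41−2.26)²/(2·2.07²)) = 0.192726·exp(-0.15432) = 0.165165
  L_Cosmic = (1/(0.62·√(2π)))·exp(−(3.41−3.77)²/(2·0.62²)) = 0.643455·exp(-0.16857) = 0.543635
Weight by the priors:
  π_Electronic·L_Electronic = 0.48 × 0.165165 = 0.0792794
  π_Cosmic·L_Cosmic = 0.52 × 0.543635 = 0.28269
Denominator: 0.0792794 + 0.28269 = 0.36197
P(Source Cosmic | the observation) = 0.28269 / 0.36197 ≈ 0.781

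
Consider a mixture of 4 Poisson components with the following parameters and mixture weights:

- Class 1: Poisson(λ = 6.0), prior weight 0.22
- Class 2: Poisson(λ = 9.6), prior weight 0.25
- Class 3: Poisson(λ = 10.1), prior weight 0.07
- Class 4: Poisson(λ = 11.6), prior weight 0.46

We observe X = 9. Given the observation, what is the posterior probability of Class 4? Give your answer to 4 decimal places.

0.4405

Apply Bayes' rule: the posterior for each component is proportional to its prior times its likelihood at x.
Evaluate each component's likelihood at the observed value:
  L_1 = e^(−6.0)·6.0^9/9! = 0.0688385
  L_2 = e^(−9.6)·9.6^9/9! = 0.129256
  L_3 = e^(−10.1)·10.1^9/9! = 0.12381
  L_4 = e^(−11.6)·11.6^9/9! = 0.0960601
Multiply by the mixture weights:
  π_1·L_1 = 0.22 × 0.0688385 = 0.0151445
  π_2·L_2 = 0.25 × 0.129256 = 0.032314
  π_3·L_3 = 0.07 × 0.12381 = 0.00866669
  π_4·L_4 = 0.46 × 0.0960601 = 0.0441876
Sum: 0.0151445 + 0.032314 + 0.00866669 + 0.0441876 = 0.100313
P(Class 4 | 9) = 0.0441876 / 0.100313 ≈ 0.4405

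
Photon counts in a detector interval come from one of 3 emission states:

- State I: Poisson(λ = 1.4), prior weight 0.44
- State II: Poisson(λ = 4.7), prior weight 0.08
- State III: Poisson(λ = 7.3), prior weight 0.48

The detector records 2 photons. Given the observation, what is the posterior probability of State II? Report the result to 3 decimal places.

The responsibility of component k is π_k f_k(x) divided by Σ_j π_j f_j(x).
Poisson probabilities:
  p_I = 0.241665
  p_II = 0.100457
  p_III = 0.0179997
Multiply by the mixture weights:
  π_I·p_I = 0.44 × 0.241665 = 0.106333
  π_II·p_II = 0.08 × 0.100457 = 0.00803659
  π_III·p_III = 0.48 × 0.0179997 = 0.00863987
Sum: 0.106333 + 0.00803659 + 0.00863987 = 0.123009
P(State II | data) = 0.00803659 / 0.123009 ≈ 0.065

0.065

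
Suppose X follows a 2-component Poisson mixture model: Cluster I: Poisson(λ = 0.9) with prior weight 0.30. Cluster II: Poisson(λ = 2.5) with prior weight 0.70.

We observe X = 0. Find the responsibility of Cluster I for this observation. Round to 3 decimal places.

0.680

P(component k | x) = π_k·f_k(x) / marginal(x), where marginal(x) = Σ_j π_j·f_j(x).
Component likelihoods at x = 0:
  p_I = 0.40657
  p_II = 0.082085
Multiply by the mixture weights:
  π_I·p_I = 0.30 × 0.40657 = 0.121971
  π_II·p_II = 0.70 × 0.082085 = 0.0574595
Marginal: 0.121971 + 0.0574595 = 0.17943
P(Cluster I | x) = 0.121971 / 0.17943 ≈ 0.680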